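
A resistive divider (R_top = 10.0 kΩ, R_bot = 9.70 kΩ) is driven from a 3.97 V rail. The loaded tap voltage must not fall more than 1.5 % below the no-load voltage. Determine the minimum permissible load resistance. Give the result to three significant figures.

R_L(min) ≈ 323 kΩ

Output resistance R_th = R_top‖R_bot = (10.0 × 9.70)/19.70 = 4.924 kΩ.
The fractional drop is R_th/(R_th + R_L); requiring this ≤ 0.0150 gives R_L ≥ R_th(1/0.0150 − 1) = 4.924 × 65.67 = 323 kΩ.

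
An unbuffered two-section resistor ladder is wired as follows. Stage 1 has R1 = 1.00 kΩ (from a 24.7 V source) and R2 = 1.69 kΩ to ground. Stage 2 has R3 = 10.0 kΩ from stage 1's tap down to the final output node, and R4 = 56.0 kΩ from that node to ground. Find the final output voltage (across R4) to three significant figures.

Stage 2 presents R3+R4 = 66.00 kΩ as a load on stage 1's tap.
Stage 1's lower leg becomes R2‖(R3+R4) = 1.648 kΩ, so V_mid = 24.7 × 1.648/2.648 = 15.37 V.
Stage 2 is itself unloaded: V_out = V_mid × R4/(R3+R4) = 15.37 × 56.0/66.00 = 13.0 V.

V_out ≈ 13.0 V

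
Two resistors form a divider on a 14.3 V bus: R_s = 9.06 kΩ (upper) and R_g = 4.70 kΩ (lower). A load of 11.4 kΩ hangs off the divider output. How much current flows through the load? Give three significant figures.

R_g‖R_L = 3.328 kΩ; V_out = 14.3 × 3.328/12.39 = 3.842 V.
I_L = V_out / R_L = 3.842 / 11.4 kΩ = 0.337 mA.

I_L ≈ 0.337 mA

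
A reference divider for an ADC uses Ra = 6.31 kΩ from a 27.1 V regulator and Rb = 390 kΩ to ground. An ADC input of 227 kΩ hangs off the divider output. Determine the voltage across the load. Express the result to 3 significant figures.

The load sits in parallel with Rb: Rb‖R_L = (390 × 227) / (390 + 227) = 143.5 kΩ.
V_out = 27.1 × 143.5 / (6.31 + 143.5) = 27.1 × 143.5/149.8 = 26.0 V.

V_out ≈ 26.0 V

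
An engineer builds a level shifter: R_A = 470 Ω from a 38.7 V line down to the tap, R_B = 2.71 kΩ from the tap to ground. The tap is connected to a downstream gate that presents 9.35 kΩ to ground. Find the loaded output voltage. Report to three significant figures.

The load sits in parallel with R_B: R_B‖R_L = (2710 × 9350) / (2710 + 9350) = 2101 Ω.
V_out = 38.7 × 2101 / (470 + 2101) = 38.7 × 2101/2571 = 31.6 V.

V_out ≈ 31.6 V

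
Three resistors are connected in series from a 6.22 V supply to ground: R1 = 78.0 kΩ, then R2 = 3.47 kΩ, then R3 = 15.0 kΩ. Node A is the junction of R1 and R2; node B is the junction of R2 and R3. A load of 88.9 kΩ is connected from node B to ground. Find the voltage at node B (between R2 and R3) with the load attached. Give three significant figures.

At node B, R3 is in parallel with the load: R3‖R_L = 12.83 kΩ.
Below node A the resistance is R2 + (R3‖R_L) = 16.30 kΩ, so V_A = 6.22 × 16.30/94.30 = 1.075 V.
Then V_B = V_A × (R3‖R_L)/(R2 + R3‖R_L) = 1.075 × 12.83/16.30 = 0.847 V.

V ≈ 0.847 V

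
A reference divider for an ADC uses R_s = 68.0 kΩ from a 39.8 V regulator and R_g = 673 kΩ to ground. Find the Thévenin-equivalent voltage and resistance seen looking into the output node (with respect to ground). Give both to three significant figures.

V_th is the open-circuit tap voltage: 39.8 × 673/(68.0 + 673) = 36.1 V.
With the supply zeroed, R_s and R_g appear in parallel from the tap: R_th = R_s‖R_g = (68.0 × 673)/741.0 = 61.8 kΩ.

V_th = 36.1 V, R_th = 61.8 kΩ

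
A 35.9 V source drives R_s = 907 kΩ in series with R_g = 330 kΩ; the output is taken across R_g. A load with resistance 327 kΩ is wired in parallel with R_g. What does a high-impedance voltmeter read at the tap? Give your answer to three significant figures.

V_out ≈ 5.50 V

The load sits in parallel with R_g: R_g‖R_L = (330 × 327) / (330 + 327) = 164.2 kΩ.
V_out = 35.9 × 164.2 / (907 + 164.2) = 35.9 × 164.2/1071 = 5.50 V.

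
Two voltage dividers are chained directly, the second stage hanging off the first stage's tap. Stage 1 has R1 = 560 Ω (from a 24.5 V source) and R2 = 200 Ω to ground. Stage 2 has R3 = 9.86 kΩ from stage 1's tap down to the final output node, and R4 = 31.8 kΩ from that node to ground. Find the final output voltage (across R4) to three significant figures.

Stage 2 presents R3+R4 = 41660 Ω as a load on stage 1's tap.
Stage 1's lower leg becomes R2‖(R3+R4) = 199.0 Ω, so V_mid = 24.5 × 199.0/759.0 = 6.425 V.
Stage 2 is itself unloaded: V_out = V_mid × R4/(R3+R4) = 6.425 × 31800/41660 = 4.90 V.

V_out ≈ 4.90 V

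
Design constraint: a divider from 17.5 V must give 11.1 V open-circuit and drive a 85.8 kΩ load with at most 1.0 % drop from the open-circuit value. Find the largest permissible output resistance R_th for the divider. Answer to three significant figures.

R_th ≤ 867 Ω

Loading drop = R_th/(R_th + R_L) ≤ 0.0100, so R_th ≤ R_L · ε/(1−ε) = 85.8 kΩ × 0.0100/0.9900 = 867 Ω.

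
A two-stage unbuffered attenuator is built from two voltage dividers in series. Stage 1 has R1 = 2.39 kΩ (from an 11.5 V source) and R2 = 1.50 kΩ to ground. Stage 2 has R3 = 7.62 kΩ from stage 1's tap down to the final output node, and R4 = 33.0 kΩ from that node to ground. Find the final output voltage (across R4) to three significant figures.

V_out ≈ 3.52 V

Stage 2 presents R3+R4 = 40.62 kΩ as a load on stage 1's tap.
Stage 1's lower leg becomes R2‖(R3+R4) = 1.447 kΩ, so V_mid = 11.5 × 1.447/3.837 = 4.336 V.
Stage 2 is itself unloaded: V_out = V_mid × R4/(R3+R4) = 4.336 × 33.0/40.62 = 3.52 V.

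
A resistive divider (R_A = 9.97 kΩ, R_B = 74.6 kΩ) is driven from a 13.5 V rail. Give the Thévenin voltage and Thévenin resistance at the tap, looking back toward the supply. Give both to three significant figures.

V_th is the open-circuit tap voltage: 13.5 × 74.6/(9.97 + 74.6) = 11.9 V.
With the supply zeroed, R_A and R_B appear in parallel from the tap: R_th = R_A‖R_B = (9.97 × 74.6)/84.57 = 8.79 kΩ.

V_th = 11.9 V, R_th = 8.79 kΩ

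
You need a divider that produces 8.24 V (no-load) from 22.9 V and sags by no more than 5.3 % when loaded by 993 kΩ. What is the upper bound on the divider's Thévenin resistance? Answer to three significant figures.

Loading drop = R_th/(R_th + R_L) ≤ 0.0530, so R_th ≤ R_L · ε/(1−ε) = 993 kΩ × 0.0530/0.9470 = 55.6 kΩ.

R_th ≤ 55.6 kΩ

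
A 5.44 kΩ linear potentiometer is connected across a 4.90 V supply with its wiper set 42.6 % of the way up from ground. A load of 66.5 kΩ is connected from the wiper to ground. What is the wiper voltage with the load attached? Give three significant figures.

The wiper splits the pot into (1−α)R = 3.123 kΩ above and αR = 2.317 kΩ below.
Lower section ‖ load = 2.239 kΩ.
V_wiper = 4.90 × 2.239/(3.123 + 2.239) = 2.05 V.

V ≈ 2.05 V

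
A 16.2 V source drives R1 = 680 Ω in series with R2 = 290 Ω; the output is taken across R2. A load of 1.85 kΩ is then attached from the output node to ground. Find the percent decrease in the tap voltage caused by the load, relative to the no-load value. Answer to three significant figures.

Unloaded V = 16.2 × 290/970.0 = 4.8433 V.
Loaded: R2‖R_L = 250.7 Ω, giving V = 16.2 × 250.7/930.7 = 4.3638 V.
Drop = (4.8433 − 4.3638) / 4.8433 = 9.90 %.

9.90 %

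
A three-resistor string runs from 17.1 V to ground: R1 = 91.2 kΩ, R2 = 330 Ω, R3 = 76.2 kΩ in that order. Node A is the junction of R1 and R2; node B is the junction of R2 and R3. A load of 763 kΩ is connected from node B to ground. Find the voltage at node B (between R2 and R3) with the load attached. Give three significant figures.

At node B, R3 is in parallel with the load: R3‖R_L = 69280 Ω.
Below node A the resistance is R2 + (R3‖R_L) = 69610 Ω, so V_A = 17.1 × 69610/160800 = 7.402 V.
Then V_B = V_A × (R3‖R_L)/(R2 + R3‖R_L) = 7.402 × 69280/69610 = 7.37 V.

V ≈ 7.37 V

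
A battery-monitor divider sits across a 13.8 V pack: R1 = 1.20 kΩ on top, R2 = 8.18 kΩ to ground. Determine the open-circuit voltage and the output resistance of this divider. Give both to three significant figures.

V_th = 12.0 V, R_th = 1.05 kΩ

V_th is the open-circuit tap voltage: 13.8 × 8.18/(1.20 + 8.18) = 12.0 V.
With the supply zeroed, R1 and R2 appear in parallel from the tap: R_th = R1‖R2 = (1.20 × 8.18)/9.380 = 1.05 kΩ.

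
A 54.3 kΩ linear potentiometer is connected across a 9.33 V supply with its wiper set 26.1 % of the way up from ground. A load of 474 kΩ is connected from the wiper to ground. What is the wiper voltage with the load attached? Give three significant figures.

The wiper splits the pot into (1−α)R = 40.13 kΩ above and αR = 14.17 kΩ below.
Lower section ‖ load = 13.76 kΩ.
V_wiper = 9.33 × 13.76/(40.13 + 13.76) = 2.38 V.

V ≈ 2.38 V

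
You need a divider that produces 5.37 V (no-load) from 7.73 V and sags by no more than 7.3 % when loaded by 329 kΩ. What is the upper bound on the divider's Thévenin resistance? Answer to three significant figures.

R_th ≤ 25.9 kΩ

Loading drop = R_th/(R_th + R_L) ≤ 0.0730, so R_th ≤ R_L · ε/(1−ε) = 329 kΩ × 0.0730/0.9270 = 25.9 kΩ.
(Any R1, R2 with R2/(R1+R2) = 0.695 and R1‖R2 ≤ 25.9 kΩ will meet the spec.)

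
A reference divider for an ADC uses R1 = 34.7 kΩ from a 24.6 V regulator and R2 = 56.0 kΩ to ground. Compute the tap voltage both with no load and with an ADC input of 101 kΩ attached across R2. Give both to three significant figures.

Open-circuit: V = 24.6 × 56.0/(34.7 + 56.0) = 15.2 V.
With the load, R2 becomes R2‖R_L = 36.03 kΩ, so V = 24.6 × 36.03/70.73 = 12.5 V.

Unloaded: 15.2 V; loaded: 12.5 V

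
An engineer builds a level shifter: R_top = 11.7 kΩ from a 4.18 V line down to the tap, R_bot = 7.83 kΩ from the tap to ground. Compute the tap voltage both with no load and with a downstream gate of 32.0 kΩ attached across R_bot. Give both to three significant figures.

Open-circuit: V = 4.18 × 7.83/(11.7 + 7.83) = 1.68 V.
With the load, R_bot becomes R_bot‖R_L = 6.291 kΩ, so V = 4.18 × 6.291/17.99 = 1.46 V.

Unloaded: 1.68 V; loaded: 1.46 V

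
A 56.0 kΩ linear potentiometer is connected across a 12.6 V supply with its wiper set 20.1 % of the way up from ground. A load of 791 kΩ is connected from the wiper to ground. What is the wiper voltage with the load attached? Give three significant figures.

V ≈ 2.50 V

The wiper splits the pot into (1−α)R = 44.74 kΩ above and αR = 11.26 kΩ below.
Lower section ‖ load = 11.10 kΩ.
V_wiper = 12.6 × 11.10/(44.74 + 11.10) = 2.50 V.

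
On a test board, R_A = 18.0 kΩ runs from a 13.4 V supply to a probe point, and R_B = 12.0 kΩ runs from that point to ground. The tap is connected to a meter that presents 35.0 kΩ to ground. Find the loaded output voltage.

The load sits in parallel with R_B: R_B‖R_L = (12.0 × 35.0) / (12.0 + 35.0) = 8.936 kΩ.
V_out = 13.4 × 8.936 / (18.0 + 8.936) = 13.4 × 8.936/26.94 = 4.45 V.
(Unloaded it would have been 5.36 V.)

V_out ≈ 4.45 V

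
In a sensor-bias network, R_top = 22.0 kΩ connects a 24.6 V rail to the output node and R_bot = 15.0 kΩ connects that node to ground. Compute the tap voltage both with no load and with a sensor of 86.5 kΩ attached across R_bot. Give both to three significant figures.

Unloaded: 9.97 V; loaded: 9.04 V

Open-circuit: V = 24.6 × 15.0/(22.0 + 15.0) = 9.97 V.
With the load, R_bot becomes R_bot‖R_L = 12.78 kΩ, so V = 24.6 × 12.78/34.78 = 9.04 V.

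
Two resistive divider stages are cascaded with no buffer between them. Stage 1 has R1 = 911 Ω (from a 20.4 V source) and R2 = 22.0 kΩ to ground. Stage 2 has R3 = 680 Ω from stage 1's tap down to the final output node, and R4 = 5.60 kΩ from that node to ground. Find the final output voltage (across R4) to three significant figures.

Stage 2 presents R3+R4 = 6280 Ω as a load on stage 1's tap.
Stage 1's lower leg becomes R2‖(R3+R4) = 4885 Ω, so V_mid = 20.4 × 4885/5796 = 17.19 V.
Stage 2 is itself unloaded: V_out = V_mid × R4/(R3+R4) = 17.19 × 5600/6280 = 15.3 V.

V_out ≈ 15.3 V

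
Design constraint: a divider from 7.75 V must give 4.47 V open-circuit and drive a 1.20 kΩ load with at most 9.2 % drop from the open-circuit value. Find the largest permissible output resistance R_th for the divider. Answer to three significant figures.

R_th ≤ 122 Ω

Loading drop = R_th/(R_th + R_L) ≤ 0.0920, so R_th ≤ R_L · ε/(1−ε) = 1.20 kΩ × 0.0920/0.9080 = 122 Ω.
(Any R1, R2 with R2/(R1+R2) = 0.577 and R1‖R2 ≤ 122 Ω will meet the spec.)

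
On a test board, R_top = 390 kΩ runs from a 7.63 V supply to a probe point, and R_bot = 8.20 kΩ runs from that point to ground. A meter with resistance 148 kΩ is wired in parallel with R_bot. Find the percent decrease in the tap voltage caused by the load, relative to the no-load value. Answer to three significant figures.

The divider's output (Thévenin) resistance is R_top‖R_bot = 8.031 kΩ.
Fractional drop under load = R_th/(R_th + R_L) = 8.031 / (8.031 + 148) = 0.05147.
So the output falls by 5.15 %.

5.15 %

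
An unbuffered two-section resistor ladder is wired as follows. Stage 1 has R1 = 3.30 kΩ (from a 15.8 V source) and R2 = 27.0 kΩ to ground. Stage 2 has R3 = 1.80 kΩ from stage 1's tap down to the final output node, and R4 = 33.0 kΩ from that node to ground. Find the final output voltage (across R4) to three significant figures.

Stage 2 presents R3+R4 = 34.80 kΩ as a load on stage 1's tap.
Stage 1's lower leg becomes R2‖(R3+R4) = 15.20 kΩ, so V_mid = 15.8 × 15.20/18.50 = 12.98 V.
Stage 2 is itself unloaded: V_out = V_mid × R4/(R3+R4) = 12.98 × 33.0/34.80 = 12.3 V.

V_out ≈ 12.3 V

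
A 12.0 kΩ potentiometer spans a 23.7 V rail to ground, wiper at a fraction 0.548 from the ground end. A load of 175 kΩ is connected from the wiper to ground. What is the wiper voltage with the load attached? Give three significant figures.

The wiper splits the pot into (1−α)R = 5.424 kΩ above and αR = 6.576 kΩ below.
Lower section ‖ load = 6.338 kΩ.
V_wiper = 23.7 × 6.338/(5.424 + 6.338) = 12.8 V.

V ≈ 12.8 V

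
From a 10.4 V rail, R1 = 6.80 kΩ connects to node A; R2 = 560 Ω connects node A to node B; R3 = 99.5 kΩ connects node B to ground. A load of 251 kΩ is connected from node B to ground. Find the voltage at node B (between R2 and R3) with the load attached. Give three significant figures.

At node B, R3 is in parallel with the load: R3‖R_L = 71250 Ω.
Below node A the resistance is R2 + (R3‖R_L) = 71810 Ω, so V_A = 10.4 × 71810/78610 = 9.500 V.
Then V_B = V_A × (R3‖R_L)/(R2 + R3‖R_L) = 9.500 × 71250/71810 = 9.43 V.

V ≈ 9.43 V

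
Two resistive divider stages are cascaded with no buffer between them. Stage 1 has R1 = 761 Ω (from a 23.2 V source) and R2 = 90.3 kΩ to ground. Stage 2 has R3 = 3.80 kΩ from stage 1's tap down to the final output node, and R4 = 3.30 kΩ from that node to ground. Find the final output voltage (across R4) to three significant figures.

Stage 2 presents R3+R4 = 7100 Ω as a load on stage 1's tap.
Stage 1's lower leg becomes R2‖(R3+R4) = 6582 Ω, so V_mid = 23.2 × 6582/7343 = 20.80 V.
Stage 2 is itself unloaded: V_out = V_mid × R4/(R3+R4) = 20.80 × 3300/7100 = 9.67 V.

V_out ≈ 9.67 V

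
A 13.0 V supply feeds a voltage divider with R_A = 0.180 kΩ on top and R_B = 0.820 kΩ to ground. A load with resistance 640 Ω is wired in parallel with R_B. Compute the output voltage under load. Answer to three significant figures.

V_out ≈ 8.66 V

The load sits in parallel with R_B: R_B‖R_L = (820 × 640) / (820 + 640) = 359.5 Ω.
V_out = 13.0 × 359.5 / (180 + 359.5) = 13.0 × 359.5/539.5 = 8.66 V.
(Unloaded it would have been 10.7 V.)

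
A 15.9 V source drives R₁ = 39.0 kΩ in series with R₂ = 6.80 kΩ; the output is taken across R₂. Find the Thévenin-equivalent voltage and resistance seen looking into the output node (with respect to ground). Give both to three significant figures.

V_th is the open-circuit tap voltage: 15.9 × 6.80/(39.0 + 6.80) = 2.36 V.
With the supply zeroed, R₁ and R₂ appear in parallel from the tap: R_th = R₁‖R₂ = (39.0 × 6.80)/45.80 = 5.79 kΩ.

V_th = 2.36 V, R_th = 5.79 kΩ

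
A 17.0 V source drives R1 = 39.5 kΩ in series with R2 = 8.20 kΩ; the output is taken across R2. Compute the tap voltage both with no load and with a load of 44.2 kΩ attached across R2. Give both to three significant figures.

Open-circuit: V = 17.0 × 8.20/(39.5 + 8.20) = 2.92 V.
With the load, R2 becomes R2‖R_L = 6.917 kΩ, so V = 17.0 × 6.917/46.42 = 2.53 V.

Unloaded: 2.92 V; loaded: 2.53 V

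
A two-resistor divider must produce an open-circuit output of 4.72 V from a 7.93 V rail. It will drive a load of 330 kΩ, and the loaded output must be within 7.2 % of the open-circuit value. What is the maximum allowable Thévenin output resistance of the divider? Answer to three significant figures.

Loading drop = R_th/(R_th + R_L) ≤ 0.0720, so R_th ≤ R_L · ε/(1−ε) = 330 kΩ × 0.0720/0.9280 = 25.6 kΩ.
(Any R1, R2 with R2/(R1+R2) = 0.595 and R1‖R2 ≤ 25.6 kΩ will meet the spec.)

R_th ≤ 25.6 kΩ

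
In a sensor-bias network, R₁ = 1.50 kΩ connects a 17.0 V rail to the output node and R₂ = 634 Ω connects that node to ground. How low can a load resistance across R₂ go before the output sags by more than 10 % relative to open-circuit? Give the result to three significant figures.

Output resistance R_th = R₁‖R₂ = (1500 × 634)/2134 = 445.6 Ω.
The fractional drop is R_th/(R_th + R_L); requiring this ≤ 0.100 gives R_L ≥ R_th(1/0.100 − 1) = 445.6 × 9.000 = 4.01 kΩ.

R_L(min) ≈ 4.01 kΩ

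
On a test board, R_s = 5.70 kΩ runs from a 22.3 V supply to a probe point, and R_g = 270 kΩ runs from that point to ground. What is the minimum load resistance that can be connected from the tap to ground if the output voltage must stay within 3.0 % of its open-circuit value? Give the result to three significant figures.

R_L(min) ≈ 180 kΩ

Output resistance R_th = R_s‖R_g = (5.70 × 270)/275.7 = 5.582 kΩ.
The fractional drop is R_th/(R_th + R_L); requiring this ≤ 0.0300 gives R_L ≥ R_th(1/0.0300 − 1) = 5.582 × 32.33 = 180 kΩ.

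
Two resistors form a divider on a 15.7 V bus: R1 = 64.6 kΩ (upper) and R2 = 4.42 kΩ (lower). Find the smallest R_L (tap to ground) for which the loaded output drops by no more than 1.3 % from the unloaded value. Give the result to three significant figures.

Output resistance R_th = R1‖R2 = (64.6 × 4.42)/69.02 = 4.137 kΩ.
The fractional drop is R_th/(R_th + R_L); requiring this ≤ 0.0130 gives R_L ≥ R_th(1/0.0130 − 1) = 4.137 × 75.92 = 314 kΩ.

R_L(min) ≈ 314 kΩ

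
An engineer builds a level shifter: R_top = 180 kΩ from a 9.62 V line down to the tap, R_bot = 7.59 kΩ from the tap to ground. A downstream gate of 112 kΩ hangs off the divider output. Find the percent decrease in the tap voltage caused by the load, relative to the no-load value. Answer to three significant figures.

The divider's output (Thévenin) resistance is R_top‖R_bot = 7.283 kΩ.
Fractional drop under load = R_th/(R_th + R_L) = 7.283 / (7.283 + 112) = 0.06106.
So the output falls by 6.11 %.

6.11 %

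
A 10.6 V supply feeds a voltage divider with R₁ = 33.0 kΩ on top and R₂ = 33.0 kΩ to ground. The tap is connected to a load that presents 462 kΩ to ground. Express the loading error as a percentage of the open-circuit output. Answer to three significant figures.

3.45 %

The divider's output (Thévenin) resistance is R₁‖R₂ = 16.50 kΩ.
Fractional drop under load = R_th/(R_th + R_L) = 16.50 / (16.50 + 462) = 0.03448.
So the output falls by 3.45 %.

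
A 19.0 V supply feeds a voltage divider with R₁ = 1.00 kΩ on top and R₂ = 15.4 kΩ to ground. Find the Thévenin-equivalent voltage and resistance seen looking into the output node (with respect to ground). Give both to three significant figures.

V_th = 17.8 V, R_th = 939 Ω

V_th is the open-circuit tap voltage: 19.0 × 15.4/(1.00 + 15.4) = 17.8 V.
With the supply zeroed, R₁ and R₂ appear in parallel from the tap: R_th = R₁‖R₂ = (1.00 × 15.4)/16.40 = 939 Ω.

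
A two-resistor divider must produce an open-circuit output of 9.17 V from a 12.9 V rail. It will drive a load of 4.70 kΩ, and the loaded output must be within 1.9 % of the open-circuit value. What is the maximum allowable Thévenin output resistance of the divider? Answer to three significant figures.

R_th ≤ 91.0 Ω

Loading drop = R_th/(R_th + R_L) ≤ 0.0190, so R_th ≤ R_L · ε/(1−ε) = 4.70 kΩ × 0.0190/0.9810 = 91.0 Ω.
(Any R1, R2 with R2/(R1+R2) = 0.711 and R1‖R2 ≤ 91.0 Ω will meet the spec.)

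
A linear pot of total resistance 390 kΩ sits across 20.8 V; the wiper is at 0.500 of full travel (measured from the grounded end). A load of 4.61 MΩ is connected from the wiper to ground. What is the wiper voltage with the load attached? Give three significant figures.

The wiper splits the pot into (1−α)R = 195.0 kΩ above and αR = 195.0 kΩ below.
Lower section ‖ load = 187.1 kΩ.
V_wiper = 20.8 × 187.1/(195.0 + 187.1) = 10.2 V.

V ≈ 10.2 V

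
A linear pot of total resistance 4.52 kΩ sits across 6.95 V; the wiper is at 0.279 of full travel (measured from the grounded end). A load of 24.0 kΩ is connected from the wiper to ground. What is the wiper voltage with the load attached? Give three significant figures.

The wiper splits the pot into (1−α)R = 3.259 kΩ above and αR = 1.261 kΩ below.
Lower section ‖ load = 1.198 kΩ.
V_wiper = 6.95 × 1.198/(3.259 + 1.198) = 1.87 V.

V ≈ 1.87 V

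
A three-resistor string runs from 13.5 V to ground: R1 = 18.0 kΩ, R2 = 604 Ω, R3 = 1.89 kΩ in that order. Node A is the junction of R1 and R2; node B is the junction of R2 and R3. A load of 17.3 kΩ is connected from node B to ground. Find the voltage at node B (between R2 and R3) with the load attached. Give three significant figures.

V ≈ 1.13 V

At node B, R3 is in parallel with the load: R3‖R_L = 1704 Ω.
Below node A the resistance is R2 + (R3‖R_L) = 2308 Ω, so V_A = 13.5 × 2308/20310 = 1.534 V.
Then V_B = V_A × (R3‖R_L)/(R2 + R3‖R_L) = 1.534 × 1704/2308 = 1.13 V.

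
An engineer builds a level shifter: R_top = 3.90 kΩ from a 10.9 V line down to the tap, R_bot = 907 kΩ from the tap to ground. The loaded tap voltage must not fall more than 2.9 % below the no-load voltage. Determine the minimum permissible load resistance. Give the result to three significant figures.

R_L(min) ≈ 130 kΩ

Output resistance R_th = R_top‖R_bot = (3.90 × 907)/910.9 = 3.883 kΩ.
The fractional drop is R_th/(R_th + R_L); requiring this ≤ 0.0290 gives R_L ≥ R_th(1/0.0290 − 1) = 3.883 × 33.48 = 130 kΩ.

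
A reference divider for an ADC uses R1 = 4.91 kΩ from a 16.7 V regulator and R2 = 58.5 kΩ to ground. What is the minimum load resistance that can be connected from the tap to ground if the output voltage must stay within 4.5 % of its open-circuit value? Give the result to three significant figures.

Output resistance R_th = R1‖R2 = (4.91 × 58.5)/63.41 = 4.530 kΩ.
The fractional drop is R_th/(R_th + R_L); requiring this ≤ 0.0450 gives R_L ≥ R_th(1/0.0450 − 1) = 4.530 × 21.22 = 96.1 kΩ.

R_L(min) ≈ 96.1 kΩ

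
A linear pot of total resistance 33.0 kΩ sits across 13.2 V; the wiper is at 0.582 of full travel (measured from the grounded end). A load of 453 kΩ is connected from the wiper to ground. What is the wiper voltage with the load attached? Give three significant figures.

The wiper splits the pot into (1−α)R = 13.79 kΩ above and αR = 19.21 kΩ below.
Lower section ‖ load = 18.42 kΩ.
V_wiper = 13.2 × 18.42/(13.79 + 18.42) = 7.55 V.

V ≈ 7.55 V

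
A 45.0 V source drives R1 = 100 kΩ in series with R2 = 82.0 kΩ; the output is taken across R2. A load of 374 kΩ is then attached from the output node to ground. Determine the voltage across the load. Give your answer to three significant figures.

The load sits in parallel with R2: R2‖R_L = (82.0 × 374) / (82.0 + 374) = 67.25 kΩ.
V_out = 45.0 × 67.25 / (100 + 67.25) = 45.0 × 67.25/167.3 = 18.1 V.

V_out ≈ 18.1 V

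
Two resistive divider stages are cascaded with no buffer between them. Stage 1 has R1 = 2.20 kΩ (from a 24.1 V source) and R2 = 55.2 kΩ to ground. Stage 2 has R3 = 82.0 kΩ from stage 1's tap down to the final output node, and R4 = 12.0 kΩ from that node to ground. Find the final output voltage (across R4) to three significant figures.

Stage 2 presents R3+R4 = 94.00 kΩ as a load on stage 1's tap.
Stage 1's lower leg becomes R2‖(R3+R4) = 34.78 kΩ, so V_mid = 24.1 × 34.78/36.98 = 22.67 V.
Stage 2 is itself unloaded: V_out = V_mid × R4/(R3+R4) = 22.67 × 12.0/94.00 = 2.89 V.

V_out ≈ 2.89 V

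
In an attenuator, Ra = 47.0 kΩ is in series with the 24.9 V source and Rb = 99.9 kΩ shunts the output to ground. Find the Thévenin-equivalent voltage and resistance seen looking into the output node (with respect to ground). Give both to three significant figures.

V_th is the open-circuit tap voltage: 24.9 × 99.9/(47.0 + 99.9) = 16.9 V.
With the supply zeroed, Ra and Rb appear in parallel from the tap: R_th = Ra‖Rb = (47.0 × 99.9)/146.9 = 32.0 kΩ.

V_th = 16.9 V, R_th = 32.0 kΩ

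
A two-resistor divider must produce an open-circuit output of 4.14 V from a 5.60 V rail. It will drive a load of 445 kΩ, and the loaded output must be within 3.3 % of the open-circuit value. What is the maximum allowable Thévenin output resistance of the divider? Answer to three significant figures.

Loading drop = R_th/(R_th + R_L) ≤ 0.0330, so R_th ≤ R_L · ε/(1−ε) = 445 kΩ × 0.0330/0.9670 = 15.2 kΩ.

R_th ≤ 15.2 kΩ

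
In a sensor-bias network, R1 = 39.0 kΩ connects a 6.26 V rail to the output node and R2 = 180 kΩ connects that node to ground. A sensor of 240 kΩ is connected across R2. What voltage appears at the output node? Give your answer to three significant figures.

V_out ≈ 4.54 V

The load sits in parallel with R2: R2‖R_L = (180 × 240) / (180 + 240) = 102.9 kΩ.
V_out = 6.26 × 102.9 / (39.0 + 102.9) = 6.26 × 102.9/141.9 = 4.54 V.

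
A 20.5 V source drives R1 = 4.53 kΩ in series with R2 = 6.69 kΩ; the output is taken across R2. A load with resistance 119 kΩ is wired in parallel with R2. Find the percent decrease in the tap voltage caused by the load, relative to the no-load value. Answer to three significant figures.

The divider's output (Thévenin) resistance is R1‖R2 = 2.701 kΩ.
Fractional drop under load = R_th/(R_th + R_L) = 2.701 / (2.701 + 119) = 0.02219.
So the output falls by 2.22 %.

2.22 %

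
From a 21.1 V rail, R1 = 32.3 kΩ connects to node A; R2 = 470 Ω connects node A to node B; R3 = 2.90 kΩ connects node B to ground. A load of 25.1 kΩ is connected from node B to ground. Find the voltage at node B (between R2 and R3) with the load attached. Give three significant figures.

V ≈ 1.55 V

At node B, R3 is in parallel with the load: R3‖R_L = 2600 Ω.
Below node A the resistance is R2 + (R3‖R_L) = 3070 Ω, so V_A = 21.1 × 3070/35370 = 1.831 V.
Then V_B = V_A × (R3‖R_L)/(R2 + R3‖R_L) = 1.831 × 2600/3070 = 1.55 V.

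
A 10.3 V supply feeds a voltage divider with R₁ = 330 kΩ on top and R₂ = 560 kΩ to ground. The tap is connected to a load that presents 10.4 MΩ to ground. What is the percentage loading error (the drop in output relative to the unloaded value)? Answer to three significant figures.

1.96 %

The divider's output (Thévenin) resistance is R₁‖R₂ = 207.6 kΩ.
Fractional drop under load = R_th/(R_th + R_L) = 207.6 / (207.6 + 10400) = 0.01957.
So the output falls by 1.96 %.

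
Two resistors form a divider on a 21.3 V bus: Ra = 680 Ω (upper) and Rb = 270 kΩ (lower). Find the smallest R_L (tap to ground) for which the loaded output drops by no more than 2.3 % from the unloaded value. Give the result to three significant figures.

Output resistance R_th = Ra‖Rb = (680 × 270000)/270700 = 678.3 Ω.
The fractional drop is R_th/(R_th + R_L); requiring this ≤ 0.0230 gives R_L ≥ R_th(1/0.0230 − 1) = 678.3 × 42.48 = 28.8 kΩ.

R_L(min) ≈ 28.8 kΩ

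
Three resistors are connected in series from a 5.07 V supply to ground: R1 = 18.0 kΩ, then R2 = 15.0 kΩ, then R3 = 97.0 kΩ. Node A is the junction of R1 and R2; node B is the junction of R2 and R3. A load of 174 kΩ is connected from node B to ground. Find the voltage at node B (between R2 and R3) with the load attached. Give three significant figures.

At node B, R3 is in parallel with the load: R3‖R_L = 62.28 kΩ.
Below node A the resistance is R2 + (R3‖R_L) = 77.28 kΩ, so V_A = 5.07 × 77.28/95.28 = 4.112 V.
Then V_B = V_A × (R3‖R_L)/(R2 + R3‖R_L) = 4.112 × 62.28/77.28 = 3.31 V.

V ≈ 3.31 V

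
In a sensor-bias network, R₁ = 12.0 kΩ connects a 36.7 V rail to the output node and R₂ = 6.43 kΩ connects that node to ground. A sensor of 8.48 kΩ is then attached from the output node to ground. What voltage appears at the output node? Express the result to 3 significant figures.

V_out ≈ 8.57 V

The load sits in parallel with R₂: R₂‖R_L = (6.43 × 8.48) / (6.43 + 8.48) = 3.657 kΩ.
V_out = 36.7 × 3.657 / (12.0 + 3.657) = 36.7 × 3.657/15.66 = 8.57 V.
(Unloaded it would have been 12.8 V.)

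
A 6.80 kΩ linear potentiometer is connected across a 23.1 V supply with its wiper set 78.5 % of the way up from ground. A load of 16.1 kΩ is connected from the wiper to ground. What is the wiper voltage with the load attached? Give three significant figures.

V ≈ 16.9 V

The wiper splits the pot into (1−α)R = 1.462 kΩ above and αR = 5.338 kΩ below.
Lower section ‖ load = 4.009 kΩ.
V_wiper = 23.1 × 4.009/(1.462 + 4.009) = 16.9 V.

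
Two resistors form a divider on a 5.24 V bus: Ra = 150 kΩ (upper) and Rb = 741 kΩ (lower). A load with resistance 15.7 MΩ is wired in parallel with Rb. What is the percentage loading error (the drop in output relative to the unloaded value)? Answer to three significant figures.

0.788 %

The divider's output (Thévenin) resistance is Ra‖Rb = 124.7 kΩ.
Fractional drop under load = R_th/(R_th + R_L) = 124.7 / (124.7 + 15700) = 0.007883.
So the output falls by 0.788 %.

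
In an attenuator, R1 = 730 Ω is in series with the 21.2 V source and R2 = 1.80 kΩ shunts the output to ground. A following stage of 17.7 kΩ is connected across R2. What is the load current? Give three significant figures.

I_L ≈ 0.828 mA

R2‖R_L = 1634 Ω; V_out = 21.2 × 1634/2364 = 14.65 V.
I_L = V_out / R_L = 14.65 / 17.7 kΩ = 0.828 mA.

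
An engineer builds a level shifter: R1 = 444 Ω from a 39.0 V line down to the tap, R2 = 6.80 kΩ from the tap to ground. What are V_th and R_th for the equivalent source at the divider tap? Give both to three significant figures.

V_th is the open-circuit tap voltage: 39.0 × 6800/(444 + 6800) = 36.6 V.
With the supply zeroed, R1 and R2 appear in parallel from the tap: R_th = R1‖R2 = (444 × 6800)/7244 = 417 Ω.

V_th = 36.6 V, R_th = 417 Ω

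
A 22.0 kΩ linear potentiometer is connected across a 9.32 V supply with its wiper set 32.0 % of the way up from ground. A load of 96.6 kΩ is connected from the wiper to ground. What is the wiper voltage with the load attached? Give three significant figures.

The wiper splits the pot into (1−α)R = 14.96 kΩ above and αR = 7.040 kΩ below.
Lower section ‖ load = 6.562 kΩ.
V_wiper = 9.32 × 6.562/(14.96 + 6.562) = 2.84 V.

V ≈ 2.84 V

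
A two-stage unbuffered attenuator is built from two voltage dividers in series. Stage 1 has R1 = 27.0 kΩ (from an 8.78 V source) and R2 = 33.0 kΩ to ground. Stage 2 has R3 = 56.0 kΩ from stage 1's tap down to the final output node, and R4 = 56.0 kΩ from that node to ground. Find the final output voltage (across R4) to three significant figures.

V_out ≈ 2.13 V

Stage 2 presents R3+R4 = 112.0 kΩ as a load on stage 1's tap.
Stage 1's lower leg becomes R2‖(R3+R4) = 25.49 kΩ, so V_mid = 8.78 × 25.49/52.49 = 4.264 V.
Stage 2 is itself unloaded: V_out = V_mid × R4/(R3+R4) = 4.264 × 56.0/112.0 = 2.13 V.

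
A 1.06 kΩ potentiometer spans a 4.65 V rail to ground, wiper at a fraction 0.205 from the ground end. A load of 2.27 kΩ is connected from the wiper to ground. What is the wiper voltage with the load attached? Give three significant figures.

V ≈ 0.886 V

The wiper splits the pot into (1−α)R = 842.7 Ω above and αR = 217.3 Ω below.
Lower section ‖ load = 198.3 Ω.
V_wiper = 4.65 × 198.3/(842.7 + 198.3) = 0.886 V.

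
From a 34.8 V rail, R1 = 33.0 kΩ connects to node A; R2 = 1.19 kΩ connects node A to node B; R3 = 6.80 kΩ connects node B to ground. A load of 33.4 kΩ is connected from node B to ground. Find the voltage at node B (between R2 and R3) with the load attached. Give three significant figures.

At node B, R3 is in parallel with the load: R3‖R_L = 5.650 kΩ.
Below node A the resistance is R2 + (R3‖R_L) = 6.840 kΩ, so V_A = 34.8 × 6.840/39.84 = 5.975 V.
Then V_B = V_A × (R3‖R_L)/(R2 + R3‖R_L) = 5.975 × 5.650/6.840 = 4.94 V.

V ≈ 4.94 V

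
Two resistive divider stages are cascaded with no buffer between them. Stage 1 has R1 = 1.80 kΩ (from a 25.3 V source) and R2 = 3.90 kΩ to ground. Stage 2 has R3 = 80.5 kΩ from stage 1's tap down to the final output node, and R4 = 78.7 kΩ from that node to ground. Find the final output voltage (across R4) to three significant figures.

Stage 2 presents R3+R4 = 159.2 kΩ as a load on stage 1's tap.
Stage 1's lower leg becomes R2‖(R3+R4) = 3.807 kΩ, so V_mid = 25.3 × 3.807/5.607 = 17.18 V.
Stage 2 is itself unloaded: V_out = V_mid × R4/(R3+R4) = 17.18 × 78.7/159.2 = 8.49 V.

V_out ≈ 8.49 V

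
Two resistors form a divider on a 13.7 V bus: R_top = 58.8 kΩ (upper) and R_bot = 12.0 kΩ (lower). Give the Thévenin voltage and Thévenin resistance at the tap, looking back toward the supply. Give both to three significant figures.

V_th is the open-circuit tap voltage: 13.7 × 12.0/(58.8 + 12.0) = 2.32 V.
With the supply zeroed, R_top and R_bot appear in parallel from the tap: R_th = R_top‖R_bot = (58.8 × 12.0)/70.80 = 9.97 kΩ.

V_th = 2.32 V, R_th = 9.97 kΩ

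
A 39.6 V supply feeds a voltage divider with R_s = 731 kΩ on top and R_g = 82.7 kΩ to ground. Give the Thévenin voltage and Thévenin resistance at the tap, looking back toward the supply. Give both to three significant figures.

V_th is the open-circuit tap voltage: 39.6 × 82.7/(731 + 82.7) = 4.02 V.
With the supply zeroed, R_s and R_g appear in parallel from the tap: R_th = R_s‖R_g = (731 × 82.7)/813.7 = 74.3 kΩ.

V_th = 4.02 V, R_th = 74.3 kΩ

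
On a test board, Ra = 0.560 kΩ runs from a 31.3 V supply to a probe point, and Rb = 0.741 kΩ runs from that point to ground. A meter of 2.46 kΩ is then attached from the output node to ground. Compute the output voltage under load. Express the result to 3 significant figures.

The load sits in parallel with Rb: Rb‖R_L = (741 × 2460) / (741 + 2460) = 569.5 Ω.
V_out = 31.3 × 569.5 / (560 + 569.5) = 31.3 × 569.5/1129 = 15.8 V.
(Unloaded it would have been 17.8 V.)

V_out ≈ 15.8 V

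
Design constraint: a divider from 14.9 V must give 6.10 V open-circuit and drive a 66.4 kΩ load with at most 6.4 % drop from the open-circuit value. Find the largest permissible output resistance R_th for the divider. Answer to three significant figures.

R_th ≤ 4.54 kΩ

Loading drop = R_th/(R_th + R_L) ≤ 0.0640, so R_th ≤ R_L · ε/(1−ε) = 66.4 kΩ × 0.0640/0.9360 = 4.54 kΩ.
(Any R1, R2 with R2/(R1+R2) = 0.409 and R1‖R2 ≤ 4.54 kΩ will meet the spec.)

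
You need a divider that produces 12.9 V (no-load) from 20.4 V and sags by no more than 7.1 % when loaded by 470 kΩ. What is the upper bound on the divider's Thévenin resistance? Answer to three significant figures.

Loading drop = R_th/(R_th + R_L) ≤ 0.0710, so R_th ≤ R_L · ε/(1−ε) = 470 kΩ × 0.0710/0.9290 = 35.9 kΩ.

R_th ≤ 35.9 kΩ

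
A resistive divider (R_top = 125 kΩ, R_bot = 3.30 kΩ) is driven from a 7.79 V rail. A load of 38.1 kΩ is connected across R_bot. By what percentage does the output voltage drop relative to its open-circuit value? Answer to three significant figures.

The divider's output (Thévenin) resistance is R_top‖R_bot = 3.215 kΩ.
Fractional drop under load = R_th/(R_th + R_L) = 3.215 / (3.215 + 38.1) = 0.07782.
So the output falls by 7.78 %.

7.78 %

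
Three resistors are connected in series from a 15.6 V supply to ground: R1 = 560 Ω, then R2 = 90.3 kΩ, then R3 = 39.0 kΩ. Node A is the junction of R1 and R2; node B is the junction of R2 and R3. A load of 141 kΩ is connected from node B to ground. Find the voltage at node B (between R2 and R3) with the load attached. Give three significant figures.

At node B, R3 is in parallel with the load: R3‖R_L = 30550 Ω.
Below node A the resistance is R2 + (R3‖R_L) = 120800 Ω, so V_A = 15.6 × 120800/121400 = 15.53 V.
Then V_B = V_A × (R3‖R_L)/(R2 + R3‖R_L) = 15.53 × 30550/120800 = 3.93 V.

V ≈ 3.93 V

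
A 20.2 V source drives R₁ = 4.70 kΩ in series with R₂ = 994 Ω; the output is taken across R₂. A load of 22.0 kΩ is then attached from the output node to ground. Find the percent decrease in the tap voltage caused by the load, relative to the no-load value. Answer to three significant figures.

The divider's output (Thévenin) resistance is R₁‖R₂ = 820.5 Ω.
Fractional drop under load = R_th/(R_th + R_L) = 820.5 / (820.5 + 22000) = 0.03595.
So the output falls by 3.60 %.

3.60 %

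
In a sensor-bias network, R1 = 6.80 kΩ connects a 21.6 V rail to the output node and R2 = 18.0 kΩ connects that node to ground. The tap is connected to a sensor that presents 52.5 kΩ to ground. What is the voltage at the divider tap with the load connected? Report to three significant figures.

The load sits in parallel with R2: R2‖R_L = (18.0 × 52.5) / (18.0 + 52.5) = 13.40 kΩ.
V_out = 21.6 × 13.40 / (6.80 + 13.40) = 21.6 × 13.40/20.20 = 14.3 V.
(Unloaded it would have been 15.7 V.)

V_out ≈ 14.3 V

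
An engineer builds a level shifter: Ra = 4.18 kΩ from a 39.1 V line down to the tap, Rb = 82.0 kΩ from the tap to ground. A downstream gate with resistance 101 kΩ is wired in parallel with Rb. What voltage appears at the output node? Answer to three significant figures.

The load sits in parallel with Rb: Rb‖R_L = (82.0 × 101) / (82.0 + 101) = 45.26 kΩ.
V_out = 39.1 × 45.26 / (4.18 + 45.26) = 39.1 × 45.26/49.44 = 35.8 V.

V_out ≈ 35.8 V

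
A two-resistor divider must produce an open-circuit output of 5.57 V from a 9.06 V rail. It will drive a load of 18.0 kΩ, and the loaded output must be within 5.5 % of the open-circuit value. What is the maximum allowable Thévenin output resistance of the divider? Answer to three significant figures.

R_th ≤ 1.05 kΩ

Loading drop = R_th/(R_th + R_L) ≤ 0.0550, so R_th ≤ R_L · ε/(1−ε) = 18.0 kΩ × 0.0550/0.9450 = 1.05 kΩ.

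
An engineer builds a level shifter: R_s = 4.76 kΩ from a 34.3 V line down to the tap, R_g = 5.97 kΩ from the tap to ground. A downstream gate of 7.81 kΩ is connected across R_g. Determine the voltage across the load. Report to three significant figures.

The load sits in parallel with R_g: R_g‖R_L = (5.97 × 7.81) / (5.97 + 7.81) = 3.384 kΩ.
V_out = 34.3 × 3.384 / (4.76 + 3.384) = 34.3 × 3.384/8.144 = 14.3 V.

V_out ≈ 14.3 V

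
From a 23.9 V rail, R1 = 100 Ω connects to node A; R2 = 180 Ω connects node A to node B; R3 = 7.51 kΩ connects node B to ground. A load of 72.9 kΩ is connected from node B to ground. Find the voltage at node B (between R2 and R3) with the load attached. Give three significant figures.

At node B, R3 is in parallel with the load: R3‖R_L = 6809 Ω.
Below node A the resistance is R2 + (R3‖R_L) = 6989 Ω, so V_A = 23.9 × 6989/7089 = 23.56 V.
Then V_B = V_A × (R3‖R_L)/(R2 + R3‖R_L) = 23.56 × 6809/6989 = 23.0 V.

V ≈ 23.0 V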